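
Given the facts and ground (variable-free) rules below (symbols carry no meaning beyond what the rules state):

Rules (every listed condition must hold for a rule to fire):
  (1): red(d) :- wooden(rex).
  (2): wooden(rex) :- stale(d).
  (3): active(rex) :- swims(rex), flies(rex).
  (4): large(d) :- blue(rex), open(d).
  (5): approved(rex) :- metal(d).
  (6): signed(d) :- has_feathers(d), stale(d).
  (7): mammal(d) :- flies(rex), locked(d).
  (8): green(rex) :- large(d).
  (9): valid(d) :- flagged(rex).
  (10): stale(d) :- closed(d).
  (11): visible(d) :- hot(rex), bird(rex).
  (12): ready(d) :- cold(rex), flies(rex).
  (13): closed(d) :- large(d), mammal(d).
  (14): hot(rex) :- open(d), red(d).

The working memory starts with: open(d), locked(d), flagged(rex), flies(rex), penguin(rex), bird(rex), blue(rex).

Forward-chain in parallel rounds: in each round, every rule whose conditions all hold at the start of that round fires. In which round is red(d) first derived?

[1] (4) [large(d) :- blue(rex), open(d).]; (7) [mammal(d) :- flies(rex), locked(d).]; (9) [valid(d) :- flagged(rex).]. ⇒ new: large(d), mammal(d), valid(d).
[2] (8) [green(rex) :- large(d).]; (13) [closed(d) :- large(d), mammal(d).]. ⇒ new: green(rex), closed(d).
[3] (10) [stale(d) :- closed(d).]. ⇒ new: stale(d).
[4] (2) [wooden(rex) :- stale(d).]. ⇒ new: wooden(rex).
[5] (1) [red(d) :- wooden(rex).]. ⇒ new: red(d).
red(d) first appears in round 5.

5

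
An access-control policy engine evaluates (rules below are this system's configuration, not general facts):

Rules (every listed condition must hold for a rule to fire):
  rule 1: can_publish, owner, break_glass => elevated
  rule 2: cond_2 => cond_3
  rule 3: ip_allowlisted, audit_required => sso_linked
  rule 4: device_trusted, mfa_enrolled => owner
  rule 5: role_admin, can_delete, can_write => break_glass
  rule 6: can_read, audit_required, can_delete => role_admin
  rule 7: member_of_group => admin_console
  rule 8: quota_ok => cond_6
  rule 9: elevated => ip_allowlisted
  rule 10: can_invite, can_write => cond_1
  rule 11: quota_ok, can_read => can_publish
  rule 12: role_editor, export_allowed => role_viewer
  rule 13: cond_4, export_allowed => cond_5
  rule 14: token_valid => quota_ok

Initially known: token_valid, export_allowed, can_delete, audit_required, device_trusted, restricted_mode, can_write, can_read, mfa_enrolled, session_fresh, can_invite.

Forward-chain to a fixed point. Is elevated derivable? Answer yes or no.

Round 1: rule 4 [device_trusted, mfa_enrolled => owner]; rule 6 [can_read, audit_required, can_delete => role_admin]; rule 10 [can_invite, can_write => cond_1]; rule 14 [token_valid => quota_ok]. Adds owner, role_admin, cond_1, quota_ok.
Round 2: rule 5 [role_admin, can_delete, can_write => break_glass]; rule 8 [quota_ok => cond_6]; rule 11 [quota_ok, can_read => can_publish]. Adds break_glass, cond_6, can_publish.
Round 3: rule 1 [can_publish, owner, break_glass => elevated]. Adds elevated.
Round 4: rule 9 [elevated => ip_allowlisted]. Adds ip_allowlisted.
Round 5: rule 3 [ip_allowlisted, audit_required => sso_linked]. Adds sso_linked.
elevated appears in round 3, so it is derivable.

yes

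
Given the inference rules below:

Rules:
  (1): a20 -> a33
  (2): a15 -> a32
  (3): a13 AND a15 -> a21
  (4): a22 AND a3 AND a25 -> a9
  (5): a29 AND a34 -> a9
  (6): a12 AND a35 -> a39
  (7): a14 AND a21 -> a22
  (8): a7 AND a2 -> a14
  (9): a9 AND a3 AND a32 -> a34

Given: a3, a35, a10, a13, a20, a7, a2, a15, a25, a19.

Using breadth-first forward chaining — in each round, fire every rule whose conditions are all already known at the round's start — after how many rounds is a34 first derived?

Round 1: (1) [a20 -> a33]; (2) [a15 -> a32]; (3) [a13 AND a15 -> a21]; (8) [a7 AND a2 -> a14]. New: a33, a32, a21, a14.
Round 2: (7) [a14 AND a21 -> a22]. New: a22.
Round 3: (4) [a22 AND a3 AND a25 -> a9]. New: a9.
Round 4: (9) [a9 AND a3 AND a32 -> a34]. New: a34.
a34 first appears in round 4.

4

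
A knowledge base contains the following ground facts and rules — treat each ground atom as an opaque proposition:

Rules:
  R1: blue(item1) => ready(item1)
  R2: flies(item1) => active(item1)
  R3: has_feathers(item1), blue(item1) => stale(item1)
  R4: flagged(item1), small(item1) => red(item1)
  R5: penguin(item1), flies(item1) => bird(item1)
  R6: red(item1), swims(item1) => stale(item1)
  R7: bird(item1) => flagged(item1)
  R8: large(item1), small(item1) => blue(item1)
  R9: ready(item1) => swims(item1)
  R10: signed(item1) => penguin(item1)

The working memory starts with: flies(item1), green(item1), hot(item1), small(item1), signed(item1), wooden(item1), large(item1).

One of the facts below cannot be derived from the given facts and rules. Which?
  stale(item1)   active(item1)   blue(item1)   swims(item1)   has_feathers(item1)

has_feathers(item1)

Round 1 — R2, R8, R10, derive active(item1), blue(item1), penguin(item1).
Round 2 — R1, R5, derive ready(item1), bird(item1).
Round 3 — R7, R9, derive flagged(item1), swims(item1).
Round 4 — R4, derive red(item1).
Round 5 — R6, derive stale(item1).
Derived: swims(item1) (round 3), active(item1) (round 1), stale(item1) (round 5), blue(item1) (round 1). has_feathers(item1) never appears in any round.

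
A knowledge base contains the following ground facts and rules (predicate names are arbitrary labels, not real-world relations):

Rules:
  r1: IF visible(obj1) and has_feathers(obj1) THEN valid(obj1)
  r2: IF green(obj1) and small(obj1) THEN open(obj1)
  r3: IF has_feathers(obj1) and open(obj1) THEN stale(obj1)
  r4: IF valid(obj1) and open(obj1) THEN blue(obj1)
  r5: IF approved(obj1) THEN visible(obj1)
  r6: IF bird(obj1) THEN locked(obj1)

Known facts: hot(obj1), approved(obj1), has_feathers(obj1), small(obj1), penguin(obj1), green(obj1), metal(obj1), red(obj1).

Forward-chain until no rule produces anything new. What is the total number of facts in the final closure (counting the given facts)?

Round 1 fires r2, r5, giving open(obj1), visible(obj1).
Round 2 fires r1, r3, giving valid(obj1), stale(obj1).
Round 3 fires r4, giving blue(obj1).
Closure: {approved(obj1), blue(obj1), green(obj1), has_feathers(obj1), hot(obj1), metal(obj1), open(obj1), penguin(obj1), red(obj1), small(obj1), stale(obj1), valid(obj1), visible(obj1)} — 13 facts.

13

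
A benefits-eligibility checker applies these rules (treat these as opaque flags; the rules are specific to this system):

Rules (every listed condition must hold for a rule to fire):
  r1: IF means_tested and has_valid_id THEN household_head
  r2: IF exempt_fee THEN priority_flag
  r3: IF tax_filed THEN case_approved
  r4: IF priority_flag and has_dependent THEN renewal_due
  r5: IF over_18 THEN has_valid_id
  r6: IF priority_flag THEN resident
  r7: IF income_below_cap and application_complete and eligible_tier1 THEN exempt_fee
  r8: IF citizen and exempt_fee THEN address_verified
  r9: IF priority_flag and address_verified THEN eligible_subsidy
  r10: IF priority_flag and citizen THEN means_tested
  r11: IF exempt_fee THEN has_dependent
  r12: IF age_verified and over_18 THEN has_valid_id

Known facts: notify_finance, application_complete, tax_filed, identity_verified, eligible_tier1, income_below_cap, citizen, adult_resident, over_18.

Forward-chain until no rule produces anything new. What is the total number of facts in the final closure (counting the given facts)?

20

[1] r3 [IF tax_filed THEN case_approved]; r5 [IF over_18 THEN has_valid_id]; r7 [IF income_below_cap and application_complete and eligible_tier1 THEN exempt_fee]. ⇒ new: case_approved, has_valid_id, exempt_fee.
[2] r2 [IF exempt_fee THEN priority_flag]; r8 [IF citizen and exempt_fee THEN address_verified]; r11 [IF exempt_fee THEN has_dependent]. ⇒ new: priority_flag, address_verified, has_dependent.
[3] r4 [IF priority_flag and has_dependent THEN renewal_due]; r6 [IF priority_flag THEN resident]; r9 [IF priority_flag and address_verified THEN eligible_subsidy]; r10 [IF priority_flag and citizen THEN means_tested]. ⇒ new: renewal_due, resident, eligible_subsidy, means_tested.
[4] r1 [IF means_tested and has_valid_id THEN household_head]. ⇒ new: household_head.
Closure: {address_verified, adult_resident, application_complete, case_approved, citizen, eligible_subsidy, eligible_tier1, exempt_fee, has_dependent, has_valid_id, household_head, identity_verified, income_below_cap, means_tested, notify_finance, over_18, priority_flag, renewal_due, resident, tax_filed} — 20 facts.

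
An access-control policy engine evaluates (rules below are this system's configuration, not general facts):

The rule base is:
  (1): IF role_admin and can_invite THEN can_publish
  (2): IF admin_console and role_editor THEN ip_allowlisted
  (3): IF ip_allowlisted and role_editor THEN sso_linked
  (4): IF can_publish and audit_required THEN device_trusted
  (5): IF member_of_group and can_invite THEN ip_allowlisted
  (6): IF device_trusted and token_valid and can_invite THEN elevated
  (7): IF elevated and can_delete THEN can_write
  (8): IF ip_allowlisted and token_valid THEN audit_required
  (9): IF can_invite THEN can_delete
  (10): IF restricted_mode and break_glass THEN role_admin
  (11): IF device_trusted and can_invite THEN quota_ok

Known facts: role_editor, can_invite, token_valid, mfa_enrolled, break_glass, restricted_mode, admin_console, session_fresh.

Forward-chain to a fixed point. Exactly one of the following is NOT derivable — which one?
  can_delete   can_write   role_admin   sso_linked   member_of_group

[1] (2) [IF admin_console and role_editor THEN ip_allowlisted]; (9) [IF can_invite THEN can_delete]; (10) [IF restricted_mode and break_glass THEN role_admin]. ⇒ new: ip_allowlisted, can_delete, role_admin.
[2] (1) [IF role_admin and can_invite THEN can_publish]; (3) [IF ip_allowlisted and role_editor THEN sso_linked]; (8) [IF ip_allowlisted and token_valid THEN audit_required]. ⇒ new: can_publish, sso_linked, audit_required.
[3] (4) [IF can_publish and audit_required THEN device_trusted]. ⇒ new: device_trusted.
[4] (6) [IF device_trusted and token_valid and can_invite THEN elevated]; (11) [IF device_trusted and can_invite THEN quota_ok]. ⇒ new: elevated, quota_ok.
[5] (7) [IF elevated and can_delete THEN can_write]. ⇒ new: can_write.
Derived: role_admin (round 1), can_delete (round 1), sso_linked (round 2), can_write (round 5). member_of_group never appears in any round.

member_of_group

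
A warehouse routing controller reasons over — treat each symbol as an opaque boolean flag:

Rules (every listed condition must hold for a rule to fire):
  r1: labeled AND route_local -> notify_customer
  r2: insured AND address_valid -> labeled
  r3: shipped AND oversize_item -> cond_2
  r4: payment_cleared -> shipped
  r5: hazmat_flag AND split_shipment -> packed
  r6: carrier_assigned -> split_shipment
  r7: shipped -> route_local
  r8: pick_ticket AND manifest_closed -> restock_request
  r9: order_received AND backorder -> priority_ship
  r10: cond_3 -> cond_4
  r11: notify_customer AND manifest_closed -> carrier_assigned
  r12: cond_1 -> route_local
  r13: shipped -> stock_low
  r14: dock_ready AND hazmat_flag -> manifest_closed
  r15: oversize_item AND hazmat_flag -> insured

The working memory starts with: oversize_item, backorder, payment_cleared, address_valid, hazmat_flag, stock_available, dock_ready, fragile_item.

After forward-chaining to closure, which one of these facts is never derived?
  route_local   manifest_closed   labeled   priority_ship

Round 1 fires r4, r14, r15, giving shipped, manifest_closed, insured.
Round 2 fires r2, r3, r7, r13, giving labeled, cond_2, route_local, stock_low.
Round 3 fires r1, giving notify_customer.
Round 4 fires r11, giving carrier_assigned.
Round 5 fires r6, giving split_shipment.
Round 6 fires r5, giving packed.
Derived: manifest_closed (round 1), route_local (round 2), labeled (round 2). priority_ship never appears in any round.

priority_ship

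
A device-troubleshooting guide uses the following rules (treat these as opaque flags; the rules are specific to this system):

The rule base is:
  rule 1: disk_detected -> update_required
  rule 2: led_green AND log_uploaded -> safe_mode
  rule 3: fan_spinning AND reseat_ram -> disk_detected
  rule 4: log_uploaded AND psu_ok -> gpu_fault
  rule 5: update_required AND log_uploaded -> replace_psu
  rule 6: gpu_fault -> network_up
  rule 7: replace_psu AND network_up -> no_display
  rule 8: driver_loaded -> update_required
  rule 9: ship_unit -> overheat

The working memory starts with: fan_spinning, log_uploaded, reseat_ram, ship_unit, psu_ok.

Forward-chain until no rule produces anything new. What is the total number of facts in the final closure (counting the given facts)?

Round 1: rule 3 [fan_spinning AND reseat_ram -> disk_detected]; rule 4 [log_uploaded AND psu_ok -> gpu_fault]; rule 9 [ship_unit -> overheat]. Adds disk_detected, gpu_fault, overheat.
Round 2: rule 1 [disk_detected -> update_required]; rule 6 [gpu_fault -> network_up]. Adds update_required, network_up.
Round 3: rule 5 [update_required AND log_uploaded -> replace_psu]. Adds replace_psu.
Round 4: rule 7 [replace_psu AND network_up -> no_display]. Adds no_display.
Closure: {disk_detected, fan_spinning, gpu_fault, log_uploaded, network_up, no_display, overheat, psu_ok, replace_psu, reseat_ram, ship_unit, update_required} — 12 facts.

12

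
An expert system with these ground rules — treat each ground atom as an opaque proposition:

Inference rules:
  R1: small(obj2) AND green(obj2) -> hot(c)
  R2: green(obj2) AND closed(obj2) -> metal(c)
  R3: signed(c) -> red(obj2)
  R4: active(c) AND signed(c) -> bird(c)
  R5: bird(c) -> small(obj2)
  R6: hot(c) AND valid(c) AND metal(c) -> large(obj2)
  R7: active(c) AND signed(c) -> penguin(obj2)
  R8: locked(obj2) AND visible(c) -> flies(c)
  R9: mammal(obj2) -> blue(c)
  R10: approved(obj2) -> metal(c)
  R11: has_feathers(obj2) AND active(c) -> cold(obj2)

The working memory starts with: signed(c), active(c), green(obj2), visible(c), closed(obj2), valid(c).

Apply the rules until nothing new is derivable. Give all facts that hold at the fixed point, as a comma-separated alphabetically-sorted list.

active(c), bird(c), closed(obj2), green(obj2), hot(c), large(obj2), metal(c), penguin(obj2), red(obj2), signed(c), small(obj2), valid(c), visible(c)

Round 1: R2 [green(obj2) AND closed(obj2) -> metal(c)]; R3 [signed(c) -> red(obj2)]; R4 [active(c) AND signed(c) -> bird(c)]; R7 [active(c) AND signed(c) -> penguin(obj2)]. New: metal(c), red(obj2), bird(c), penguin(obj2).
Round 2: R5 [bird(c) -> small(obj2)]. New: small(obj2).
Round 3: R1 [small(obj2) AND green(obj2) -> hot(c)]. New: hot(c).
Round 4: R6 [hot(c) AND valid(c) AND metal(c) -> large(obj2)]. New: large(obj2).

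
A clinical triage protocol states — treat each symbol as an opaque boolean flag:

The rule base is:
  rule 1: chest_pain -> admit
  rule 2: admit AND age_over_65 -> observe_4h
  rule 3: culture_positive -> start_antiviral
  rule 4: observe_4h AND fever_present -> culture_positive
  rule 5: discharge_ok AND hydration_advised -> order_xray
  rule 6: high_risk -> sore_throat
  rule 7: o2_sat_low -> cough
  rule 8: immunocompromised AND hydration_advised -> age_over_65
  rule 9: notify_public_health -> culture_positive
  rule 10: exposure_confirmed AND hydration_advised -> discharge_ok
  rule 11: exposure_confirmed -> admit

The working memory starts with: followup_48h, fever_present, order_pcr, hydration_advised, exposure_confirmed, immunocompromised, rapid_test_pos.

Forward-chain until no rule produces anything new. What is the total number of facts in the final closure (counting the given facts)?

Round 1: rule 8 [immunocompromised AND hydration_advised -> age_over_65]; rule 10 [exposure_confirmed AND hydration_advised -> discharge_ok]; rule 11 [exposure_confirmed -> admit]. New: age_over_65, discharge_ok, admit.
Round 2: rule 2 [admit AND age_over_65 -> observe_4h]; rule 5 [discharge_ok AND hydration_advised -> order_xray]. New: observe_4h, order_xray.
Round 3: rule 4 [observe_4h AND fever_present -> culture_positive]. New: culture_positive.
Round 4: rule 3 [culture_positive -> start_antiviral]. New: start_antiviral.
Closure: {admit, age_over_65, culture_positive, discharge_ok, exposure_confirmed, fever_present, followup_48h, hydration_advised, immunocompromised, observe_4h, order_pcr, order_xray, rapid_test_pos, start_antiviral} — 14 facts.

14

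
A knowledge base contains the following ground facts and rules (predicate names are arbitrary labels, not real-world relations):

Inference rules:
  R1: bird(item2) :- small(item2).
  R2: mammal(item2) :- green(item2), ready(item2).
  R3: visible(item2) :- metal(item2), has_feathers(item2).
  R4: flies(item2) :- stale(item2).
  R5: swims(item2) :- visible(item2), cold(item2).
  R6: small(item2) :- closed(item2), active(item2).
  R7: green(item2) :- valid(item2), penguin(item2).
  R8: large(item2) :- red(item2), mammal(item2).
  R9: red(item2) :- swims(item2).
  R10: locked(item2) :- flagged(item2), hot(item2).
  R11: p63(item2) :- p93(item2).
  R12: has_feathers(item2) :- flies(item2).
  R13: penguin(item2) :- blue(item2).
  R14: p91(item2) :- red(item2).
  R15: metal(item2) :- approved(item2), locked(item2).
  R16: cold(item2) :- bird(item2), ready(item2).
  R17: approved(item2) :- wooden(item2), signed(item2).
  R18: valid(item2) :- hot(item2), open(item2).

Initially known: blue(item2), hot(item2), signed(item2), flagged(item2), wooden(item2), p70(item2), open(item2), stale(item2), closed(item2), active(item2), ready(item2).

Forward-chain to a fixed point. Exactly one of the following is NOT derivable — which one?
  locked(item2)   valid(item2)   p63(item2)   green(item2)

Round 1: R4 [flies(item2) :- stale(item2).]; R6 [small(item2) :- closed(item2), active(item2).]; R10 [locked(item2) :- flagged(item2), hot(item2).]; R13 [penguin(item2) :- blue(item2).]; R17 [approved(item2) :- wooden(item2), signed(item2).]; R18 [valid(item2) :- hot(item2), open(item2).]. New: flies(item2), small(item2), locked(item2), penguin(item2), approved(item2), valid(item2).
Round 2: R1 [bird(item2) :- small(item2).]; R7 [green(item2) :- valid(item2), penguin(item2).]; R12 [has_feathers(item2) :- flies(item2).]; R15 [metal(item2) :- approved(item2), locked(item2).]. New: bird(item2), green(item2), has_feathers(item2), metal(item2).
Round 3: R2 [mammal(item2) :- green(item2), ready(item2).]; R3 [visible(item2) :- metal(item2), has_feathers(item2).]; R16 [cold(item2) :- bird(item2), ready(item2).]. New: mammal(item2), visible(item2), cold(item2).
Round 4: R5 [swims(item2) :- visible(item2), cold(item2).]. New: swims(item2).
Round 5: R9 [red(item2) :- swims(item2).]. New: red(item2).
Round 6: R8 [large(item2) :- red(item2), mammal(item2).]; R14 [p91(item2) :- red(item2).]. New: large(item2), p91(item2).
Derived: green(item2) (round 2), locked(item2) (round 1), valid(item2) (round 1). p63(item2) never appears in any round.

p63(item2)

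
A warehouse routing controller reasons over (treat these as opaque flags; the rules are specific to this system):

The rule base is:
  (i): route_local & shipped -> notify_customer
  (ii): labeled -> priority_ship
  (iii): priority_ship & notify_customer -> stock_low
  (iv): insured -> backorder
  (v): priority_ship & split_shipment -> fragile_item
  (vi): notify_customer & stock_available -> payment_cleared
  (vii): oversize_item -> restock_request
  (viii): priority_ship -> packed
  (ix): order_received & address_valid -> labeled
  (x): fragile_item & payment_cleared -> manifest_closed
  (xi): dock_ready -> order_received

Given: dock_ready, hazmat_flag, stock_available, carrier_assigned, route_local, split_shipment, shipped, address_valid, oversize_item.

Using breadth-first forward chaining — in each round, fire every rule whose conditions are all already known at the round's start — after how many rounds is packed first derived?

4

Round 1 — (i), (vii), (xi), derive notify_customer, restock_request, order_received.
Round 2 — (vi), (ix), derive payment_cleared, labeled.
Round 3 — (ii), derive priority_ship.
Round 4 — (iii), (v), (viii), derive stock_low, fragile_item, packed.
packed first appears in round 4.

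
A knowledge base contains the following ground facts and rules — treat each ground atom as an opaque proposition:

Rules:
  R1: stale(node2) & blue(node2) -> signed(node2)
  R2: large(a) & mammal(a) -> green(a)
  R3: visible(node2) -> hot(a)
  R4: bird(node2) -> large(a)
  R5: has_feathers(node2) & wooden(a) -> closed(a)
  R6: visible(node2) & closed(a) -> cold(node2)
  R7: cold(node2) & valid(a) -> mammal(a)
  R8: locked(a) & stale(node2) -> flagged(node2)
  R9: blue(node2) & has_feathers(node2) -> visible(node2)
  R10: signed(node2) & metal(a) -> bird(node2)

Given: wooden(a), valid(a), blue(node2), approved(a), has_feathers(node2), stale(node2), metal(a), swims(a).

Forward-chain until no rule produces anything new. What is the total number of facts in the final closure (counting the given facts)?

[1] R1 [stale(node2) & blue(node2) -> signed(node2)]; R5 [has_feathers(node2) & wooden(a) -> closed(a)]; R9 [blue(node2) & has_feathers(node2) -> visible(node2)]. ⇒ new: signed(node2), closed(a), visible(node2).
[2] R3 [visible(node2) -> hot(a)]; R6 [visible(node2) & closed(a) -> cold(node2)]; R10 [signed(node2) & metal(a) -> bird(node2)]. ⇒ new: hot(a), cold(node2), bird(node2).
[3] R4 [bird(node2) -> large(a)]; R7 [cold(node2) & valid(a) -> mammal(a)]. ⇒ new: large(a), mammal(a).
[4] R2 [large(a) & mammal(a) -> green(a)]. ⇒ new: green(a).
Closure: {approved(a), bird(node2), blue(node2), closed(a), cold(node2), green(a), has_feathers(node2), hot(a), large(a), mammal(a), metal(a), signed(node2), stale(node2), swims(a), valid(a), visible(node2), wooden(a)} — 17 facts.

17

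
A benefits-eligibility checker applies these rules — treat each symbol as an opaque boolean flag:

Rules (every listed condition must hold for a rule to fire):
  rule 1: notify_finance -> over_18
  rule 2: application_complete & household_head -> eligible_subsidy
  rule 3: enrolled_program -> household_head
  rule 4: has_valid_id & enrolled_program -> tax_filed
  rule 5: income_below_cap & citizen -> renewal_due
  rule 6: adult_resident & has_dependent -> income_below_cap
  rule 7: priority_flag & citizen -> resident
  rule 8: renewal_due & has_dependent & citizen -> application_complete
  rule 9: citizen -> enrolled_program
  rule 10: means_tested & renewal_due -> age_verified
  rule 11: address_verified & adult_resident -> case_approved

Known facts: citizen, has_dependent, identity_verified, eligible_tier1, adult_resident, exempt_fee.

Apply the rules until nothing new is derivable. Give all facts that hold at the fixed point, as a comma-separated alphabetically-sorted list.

[1] rule 6 [adult_resident & has_dependent -> income_below_cap]; rule 9 [citizen -> enrolled_program]. ⇒ new: income_below_cap, enrolled_program.
[2] rule 3 [enrolled_program -> household_head]; rule 5 [income_below_cap & citizen -> renewal_due]. ⇒ new: household_head, renewal_due.
[3] rule 8 [renewal_due & has_dependent & citizen -> application_complete]. ⇒ new: application_complete.
[4] rule 2 [application_complete & household_head -> eligible_subsidy]. ⇒ new: eligible_subsidy.

adult_resident, application_complete, citizen, eligible_subsidy, eligible_tier1, enrolled_program, exempt_fee, has_dependent, household_head, identity_verified, income_below_cap, renewal_due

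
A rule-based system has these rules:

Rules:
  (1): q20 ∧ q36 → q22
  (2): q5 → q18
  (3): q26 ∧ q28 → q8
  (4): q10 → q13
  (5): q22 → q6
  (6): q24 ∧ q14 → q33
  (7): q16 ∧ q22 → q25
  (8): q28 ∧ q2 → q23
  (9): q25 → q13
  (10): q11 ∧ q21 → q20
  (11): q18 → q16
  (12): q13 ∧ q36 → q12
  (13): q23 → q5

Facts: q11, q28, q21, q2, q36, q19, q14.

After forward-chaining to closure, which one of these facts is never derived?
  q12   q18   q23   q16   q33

Round 1: (8) [q28 ∧ q2 → q23]; (10) [q11 ∧ q21 → q20]. New: q23, q20.
Round 2: (1) [q20 ∧ q36 → q22]; (13) [q23 → q5]. New: q22, q5.
Round 3: (2) [q5 → q18]; (5) [q22 → q6]. New: q18, q6.
Round 4: (11) [q18 → q16]. New: q16.
Round 5: (7) [q16 ∧ q22 → q25]. New: q25.
Round 6: (9) [q25 → q13]. New: q13.
Round 7: (12) [q13 ∧ q36 → q12]. New: q12.
Derived: q12 (round 7), q16 (round 4), q23 (round 1), q18 (round 3). q33 never appears in any round.

q33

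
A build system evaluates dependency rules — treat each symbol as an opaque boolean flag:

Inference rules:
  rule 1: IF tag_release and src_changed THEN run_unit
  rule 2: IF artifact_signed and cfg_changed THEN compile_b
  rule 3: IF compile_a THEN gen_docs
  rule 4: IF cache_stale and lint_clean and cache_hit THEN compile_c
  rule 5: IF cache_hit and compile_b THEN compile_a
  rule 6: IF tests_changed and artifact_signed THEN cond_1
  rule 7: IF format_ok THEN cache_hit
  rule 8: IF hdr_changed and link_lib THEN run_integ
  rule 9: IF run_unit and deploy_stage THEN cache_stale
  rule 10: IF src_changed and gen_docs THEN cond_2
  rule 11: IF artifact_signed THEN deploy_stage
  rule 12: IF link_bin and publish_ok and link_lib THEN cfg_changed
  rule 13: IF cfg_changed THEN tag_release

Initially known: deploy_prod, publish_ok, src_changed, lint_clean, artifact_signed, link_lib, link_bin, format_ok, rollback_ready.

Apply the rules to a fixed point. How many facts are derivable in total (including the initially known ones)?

Round 1: rule 7 [IF format_ok THEN cache_hit]; rule 11 [IF artifact_signed THEN deploy_stage]; rule 12 [IF link_bin and publish_ok and link_lib THEN cfg_changed]. New: cache_hit, deploy_stage, cfg_changed.
Round 2: rule 2 [IF artifact_signed and cfg_changed THEN compile_b]; rule 13 [IF cfg_changed THEN tag_release]. New: compile_b, tag_release.
Round 3: rule 1 [IF tag_release and src_changed THEN run_unit]; rule 5 [IF cache_hit and compile_b THEN compile_a]. New: run_unit, compile_a.
Round 4: rule 3 [IF compile_a THEN gen_docs]; rule 9 [IF run_unit and deploy_stage THEN cache_stale]. New: gen_docs, cache_stale.
Round 5: rule 4 [IF cache_stale and lint_clean and cache_hit THEN compile_c]; rule 10 [IF src_changed and gen_docs THEN cond_2]. New: compile_c, cond_2.
Closure: {artifact_signed, cache_hit, cache_stale, cfg_changed, compile_a, compile_b, compile_c, cond_2, deploy_prod, deploy_stage, format_ok, gen_docs, link_bin, link_lib, lint_clean, publish_ok, rollback_ready, run_unit, src_changed, tag_release} — 20 facts.

20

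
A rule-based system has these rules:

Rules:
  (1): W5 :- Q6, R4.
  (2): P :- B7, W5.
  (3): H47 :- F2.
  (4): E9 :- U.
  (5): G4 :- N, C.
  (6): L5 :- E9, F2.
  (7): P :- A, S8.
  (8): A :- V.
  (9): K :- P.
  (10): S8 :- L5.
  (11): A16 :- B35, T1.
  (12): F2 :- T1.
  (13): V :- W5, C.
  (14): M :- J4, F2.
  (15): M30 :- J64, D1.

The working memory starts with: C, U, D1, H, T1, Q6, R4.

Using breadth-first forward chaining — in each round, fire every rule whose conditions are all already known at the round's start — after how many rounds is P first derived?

4

Round 1 fires (1), (4), (12), giving W5, E9, F2.
Round 2 fires (3), (6), (13), giving H47, L5, V.
Round 3 fires (8), (10), giving A, S8.
Round 4 fires (7), giving P.
P first appears in round 4.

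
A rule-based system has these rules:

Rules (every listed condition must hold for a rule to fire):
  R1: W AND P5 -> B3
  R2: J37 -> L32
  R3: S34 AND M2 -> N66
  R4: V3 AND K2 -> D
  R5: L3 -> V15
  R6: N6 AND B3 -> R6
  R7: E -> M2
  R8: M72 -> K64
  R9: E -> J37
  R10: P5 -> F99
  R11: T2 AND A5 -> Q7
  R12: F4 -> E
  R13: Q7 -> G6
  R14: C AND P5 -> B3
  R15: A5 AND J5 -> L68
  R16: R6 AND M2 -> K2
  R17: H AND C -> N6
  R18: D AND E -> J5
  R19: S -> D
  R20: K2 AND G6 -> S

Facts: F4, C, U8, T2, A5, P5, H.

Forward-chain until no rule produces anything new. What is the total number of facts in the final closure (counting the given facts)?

Round 1: R10 [P5 -> F99]; R11 [T2 AND A5 -> Q7]; R12 [F4 -> E]; R14 [C AND P5 -> B3]; R17 [H AND C -> N6]. New: F99, Q7, E, B3, N6.
Round 2: R6 [N6 AND B3 -> R6]; R7 [E -> M2]; R9 [E -> J37]; R13 [Q7 -> G6]. New: R6, M2, J37, G6.
Round 3: R2 [J37 -> L32]; R16 [R6 AND M2 -> K2]. New: L32, K2.
Round 4: R20 [K2 AND G6 -> S]. New: S.
Round 5: R19 [S -> D]. New: D.
Round 6: R18 [D AND E -> J5]. New: J5.
Round 7: R15 [A5 AND J5 -> L68]. New: L68.
Closure: {A5, B3, C, D, E, F4, F99, G6, H, J37, J5, K2, L32, L68, M2, N6, P5, Q7, R6, S, T2, U8} — 22 facts.

22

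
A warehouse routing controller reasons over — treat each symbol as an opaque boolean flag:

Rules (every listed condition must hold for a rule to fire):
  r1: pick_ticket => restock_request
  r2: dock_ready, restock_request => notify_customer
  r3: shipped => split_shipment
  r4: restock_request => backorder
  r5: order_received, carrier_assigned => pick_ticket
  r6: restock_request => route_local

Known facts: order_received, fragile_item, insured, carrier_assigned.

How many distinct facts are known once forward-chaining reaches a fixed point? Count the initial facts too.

8

Round 1 — r5, derive pick_ticket.
Round 2 — r1, derive restock_request.
Round 3 — r4, r6, derive backorder, route_local.
Closure: {backorder, carrier_assigned, fragile_item, insured, order_received, pick_ticket, restock_request, route_local} — 8 facts.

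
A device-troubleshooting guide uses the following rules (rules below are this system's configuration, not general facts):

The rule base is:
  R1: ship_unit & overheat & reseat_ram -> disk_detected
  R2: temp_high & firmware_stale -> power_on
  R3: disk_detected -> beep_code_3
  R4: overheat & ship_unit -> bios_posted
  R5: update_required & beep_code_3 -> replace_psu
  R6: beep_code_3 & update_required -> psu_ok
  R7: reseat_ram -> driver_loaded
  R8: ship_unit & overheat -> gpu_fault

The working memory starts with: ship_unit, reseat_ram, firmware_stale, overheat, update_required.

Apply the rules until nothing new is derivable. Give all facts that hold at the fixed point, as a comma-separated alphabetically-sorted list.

Round 1 — R1, R4, R7, R8, derive disk_detected, bios_posted, driver_loaded, gpu_fault.
Round 2 — R3, derive beep_code_3.
Round 3 — R5, R6, derive replace_psu, psu_ok.

beep_code_3, bios_posted, disk_detected, driver_loaded, firmware_stale, gpu_fault, overheat, psu_ok, replace_psu, reseat_ram, ship_unit, update_required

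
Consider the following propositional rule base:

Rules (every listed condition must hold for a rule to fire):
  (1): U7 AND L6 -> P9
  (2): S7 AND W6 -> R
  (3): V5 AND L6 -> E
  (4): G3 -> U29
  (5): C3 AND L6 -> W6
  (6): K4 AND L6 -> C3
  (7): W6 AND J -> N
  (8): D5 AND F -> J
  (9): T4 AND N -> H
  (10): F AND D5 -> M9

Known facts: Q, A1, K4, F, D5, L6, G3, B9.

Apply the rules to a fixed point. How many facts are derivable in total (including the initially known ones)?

Round 1 — (4), (6), (8), (10), derive U29, C3, J, M9.
Round 2 — (5), derive W6.
Round 3 — (7), derive N.
Closure: {A1, B9, C3, D5, F, G3, J, K4, L6, M9, N, Q, U29, W6} — 14 facts.

14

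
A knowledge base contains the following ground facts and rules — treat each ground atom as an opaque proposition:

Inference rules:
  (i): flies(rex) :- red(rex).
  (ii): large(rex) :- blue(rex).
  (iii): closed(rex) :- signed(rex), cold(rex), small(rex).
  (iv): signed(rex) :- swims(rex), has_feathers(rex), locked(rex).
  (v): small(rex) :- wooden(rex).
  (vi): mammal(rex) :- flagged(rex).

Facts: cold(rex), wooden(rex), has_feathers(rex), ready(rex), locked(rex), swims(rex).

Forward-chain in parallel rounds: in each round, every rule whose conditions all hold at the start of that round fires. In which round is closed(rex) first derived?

Round 1: (iv) [signed(rex) :- swims(rex), has_feathers(rex), locked(rex).]; (v) [small(rex) :- wooden(rex).]. New: signed(rex), small(rex).
Round 2: (iii) [closed(rex) :- signed(rex), cold(rex), small(rex).]. New: closed(rex).
closed(rex) first appears in round 2.

2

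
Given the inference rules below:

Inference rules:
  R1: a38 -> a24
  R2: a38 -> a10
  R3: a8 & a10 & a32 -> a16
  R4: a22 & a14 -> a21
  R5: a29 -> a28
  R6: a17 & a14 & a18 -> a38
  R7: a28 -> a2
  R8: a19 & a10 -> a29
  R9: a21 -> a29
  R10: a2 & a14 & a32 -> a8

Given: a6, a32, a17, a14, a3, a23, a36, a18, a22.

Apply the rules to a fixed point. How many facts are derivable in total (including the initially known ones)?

Round 1: R4 [a22 & a14 -> a21]; R6 [a17 & a14 & a18 -> a38]. Adds a21, a38.
Round 2: R1 [a38 -> a24]; R2 [a38 -> a10]; R9 [a21 -> a29]. Adds a24, a10, a29.
Round 3: R5 [a29 -> a28]. Adds a28.
Round 4: R7 [a28 -> a2]. Adds a2.
Round 5: R10 [a2 & a14 & a32 -> a8]. Adds a8.
Round 6: R3 [a8 & a10 & a32 -> a16]. Adds a16.
Closure: {a10, a14, a16, a17, a18, a2, a21, a22, a23, a24, a28, a29, a3, a32, a36, a38, a6, a8} — 18 facts.

18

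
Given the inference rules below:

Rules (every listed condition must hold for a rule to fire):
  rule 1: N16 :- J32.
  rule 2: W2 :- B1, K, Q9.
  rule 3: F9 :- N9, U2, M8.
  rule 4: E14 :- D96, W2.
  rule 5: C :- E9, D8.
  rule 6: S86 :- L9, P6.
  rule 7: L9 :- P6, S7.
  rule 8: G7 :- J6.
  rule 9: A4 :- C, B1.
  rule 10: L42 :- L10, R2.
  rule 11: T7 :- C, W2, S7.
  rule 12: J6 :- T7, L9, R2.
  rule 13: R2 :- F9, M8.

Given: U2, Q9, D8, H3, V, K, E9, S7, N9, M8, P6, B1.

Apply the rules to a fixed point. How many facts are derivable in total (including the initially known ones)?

[1] rule 2 [W2 :- B1, K, Q9.]; rule 3 [F9 :- N9, U2, M8.]; rule 5 [C :- E9, D8.]; rule 7 [L9 :- P6, S7.]. ⇒ new: W2, F9, C, L9.
[2] rule 6 [S86 :- L9, P6.]; rule 9 [A4 :- C, B1.]; rule 11 [T7 :- C, W2, S7.]; rule 13 [R2 :- F9, M8.]. ⇒ new: S86, A4, T7, R2.
[3] rule 12 [J6 :- T7, L9, R2.]. ⇒ new: J6.
[4] rule 8 [G7 :- J6.]. ⇒ new: G7.
Closure: {A4, B1, C, D8, E9, F9, G7, H3, J6, K, L9, M8, N9, P6, Q9, R2, S7, S86, T7, U2, V, W2} — 22 facts.

22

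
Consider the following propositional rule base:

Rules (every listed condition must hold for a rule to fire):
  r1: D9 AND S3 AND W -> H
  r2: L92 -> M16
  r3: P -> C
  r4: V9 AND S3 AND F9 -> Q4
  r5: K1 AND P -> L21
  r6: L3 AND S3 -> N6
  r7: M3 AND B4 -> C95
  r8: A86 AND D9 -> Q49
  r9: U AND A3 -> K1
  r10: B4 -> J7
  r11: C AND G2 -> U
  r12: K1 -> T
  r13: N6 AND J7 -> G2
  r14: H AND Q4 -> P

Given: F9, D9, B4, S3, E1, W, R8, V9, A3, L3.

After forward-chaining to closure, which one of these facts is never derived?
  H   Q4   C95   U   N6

Round 1: r1 [D9 AND S3 AND W -> H]; r4 [V9 AND S3 AND F9 -> Q4]; r6 [L3 AND S3 -> N6]; r10 [B4 -> J7]. Adds H, Q4, N6, J7.
Round 2: r13 [N6 AND J7 -> G2]; r14 [H AND Q4 -> P]. Adds G2, P.
Round 3: r3 [P -> C]. Adds C.
Round 4: r11 [C AND G2 -> U]. Adds U.
Round 5: r9 [U AND A3 -> K1]. Adds K1.
Round 6: r5 [K1 AND P -> L21]; r12 [K1 -> T]. Adds L21, T.
Derived: Q4 (round 1), H (round 1), U (round 4), N6 (round 1). C95 never appears in any round.

C95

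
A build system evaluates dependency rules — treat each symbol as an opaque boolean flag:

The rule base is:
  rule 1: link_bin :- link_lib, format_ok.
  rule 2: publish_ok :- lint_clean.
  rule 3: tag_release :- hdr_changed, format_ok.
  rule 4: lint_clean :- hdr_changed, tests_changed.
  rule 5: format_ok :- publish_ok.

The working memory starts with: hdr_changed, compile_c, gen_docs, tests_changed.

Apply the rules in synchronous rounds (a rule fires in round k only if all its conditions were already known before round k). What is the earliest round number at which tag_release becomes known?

4

Round 1: rule 4 [lint_clean :- hdr_changed, tests_changed.]. Adds lint_clean.
Round 2: rule 2 [publish_ok :- lint_clean.]. Adds publish_ok.
Round 3: rule 5 [format_ok :- publish_ok.]. Adds format_ok.
Round 4: rule 3 [tag_release :- hdr_changed, format_ok.]. Adds tag_release.
tag_release first appears in round 4.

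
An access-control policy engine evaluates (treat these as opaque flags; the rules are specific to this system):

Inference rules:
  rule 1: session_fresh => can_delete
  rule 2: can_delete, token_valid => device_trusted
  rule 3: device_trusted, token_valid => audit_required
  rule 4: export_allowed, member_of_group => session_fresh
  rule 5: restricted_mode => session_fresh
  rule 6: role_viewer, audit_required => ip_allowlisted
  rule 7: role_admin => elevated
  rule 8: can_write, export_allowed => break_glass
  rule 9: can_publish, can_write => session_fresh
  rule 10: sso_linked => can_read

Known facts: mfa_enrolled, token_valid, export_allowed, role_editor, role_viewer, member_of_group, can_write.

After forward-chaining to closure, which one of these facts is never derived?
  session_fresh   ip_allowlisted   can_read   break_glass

Round 1: rule 4 [export_allowed, member_of_group => session_fresh]; rule 8 [can_write, export_allowed => break_glass]. New: session_fresh, break_glass.
Round 2: rule 1 [session_fresh => can_delete]. New: can_delete.
Round 3: rule 2 [can_delete, token_valid => device_trusted]. New: device_trusted.
Round 4: rule 3 [device_trusted, token_valid => audit_required]. New: audit_required.
Round 5: rule 6 [role_viewer, audit_required => ip_allowlisted]. New: ip_allowlisted.
Derived: ip_allowlisted (round 5), break_glass (round 1), session_fresh (round 1). can_read never appears in any round.

can_read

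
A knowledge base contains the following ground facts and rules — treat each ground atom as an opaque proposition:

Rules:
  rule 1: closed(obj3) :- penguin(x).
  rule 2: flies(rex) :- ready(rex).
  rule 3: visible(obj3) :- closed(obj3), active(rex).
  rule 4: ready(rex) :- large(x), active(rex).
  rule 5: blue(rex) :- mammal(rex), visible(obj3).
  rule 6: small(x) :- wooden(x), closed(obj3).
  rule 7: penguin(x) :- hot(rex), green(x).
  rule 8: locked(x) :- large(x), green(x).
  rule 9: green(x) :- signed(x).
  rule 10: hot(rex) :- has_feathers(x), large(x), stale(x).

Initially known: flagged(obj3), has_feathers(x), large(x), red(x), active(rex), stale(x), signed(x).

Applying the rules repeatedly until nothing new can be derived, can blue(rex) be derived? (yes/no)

Round 1: rule 4 [ready(rex) :- large(x), active(rex).]; rule 9 [green(x) :- signed(x).]; rule 10 [hot(rex) :- has_feathers(x), large(x), stale(x).]. New: ready(rex), green(x), hot(rex).
Round 2: rule 2 [flies(rex) :- ready(rex).]; rule 7 [penguin(x) :- hot(rex), green(x).]; rule 8 [locked(x) :- large(x), green(x).]. New: flies(rex), penguin(x), locked(x).
Round 3: rule 1 [closed(obj3) :- penguin(x).]. New: closed(obj3).
Round 4: rule 3 [visible(obj3) :- closed(obj3), active(rex).]. New: visible(obj3).
Fixed point reached. blue(rex) is concluded only by rule 5; rule 5 needs mammal(rex) (never derived).

no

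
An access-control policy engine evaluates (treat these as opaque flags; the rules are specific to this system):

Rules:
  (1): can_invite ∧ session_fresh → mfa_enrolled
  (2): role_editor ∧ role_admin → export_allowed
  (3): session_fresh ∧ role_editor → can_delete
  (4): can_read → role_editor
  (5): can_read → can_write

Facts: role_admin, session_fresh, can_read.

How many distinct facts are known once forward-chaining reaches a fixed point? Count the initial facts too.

7

Round 1: (4) [can_read → role_editor]; (5) [can_read → can_write]. Adds role_editor, can_write.
Round 2: (2) [role_editor ∧ role_admin → export_allowed]; (3) [session_fresh ∧ role_editor → can_delete]. Adds export_allowed, can_delete.
Closure: {can_delete, can_read, can_write, export_allowed, role_admin, role_editor, session_fresh} — 7 facts.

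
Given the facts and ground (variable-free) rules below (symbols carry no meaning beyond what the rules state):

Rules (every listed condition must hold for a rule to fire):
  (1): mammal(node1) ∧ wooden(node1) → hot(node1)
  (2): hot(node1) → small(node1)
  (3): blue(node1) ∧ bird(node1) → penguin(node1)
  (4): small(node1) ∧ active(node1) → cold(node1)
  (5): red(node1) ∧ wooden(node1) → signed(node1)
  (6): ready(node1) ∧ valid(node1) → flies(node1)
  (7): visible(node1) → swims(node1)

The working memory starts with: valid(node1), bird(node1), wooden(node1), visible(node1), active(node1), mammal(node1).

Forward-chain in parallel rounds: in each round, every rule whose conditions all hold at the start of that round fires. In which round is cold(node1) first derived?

Round 1 — (1), (7), derive hot(node1), swims(node1).
Round 2 — (2), derive small(node1).
Round 3 — (4), derive cold(node1).
cold(node1) first appears in round 3.

3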